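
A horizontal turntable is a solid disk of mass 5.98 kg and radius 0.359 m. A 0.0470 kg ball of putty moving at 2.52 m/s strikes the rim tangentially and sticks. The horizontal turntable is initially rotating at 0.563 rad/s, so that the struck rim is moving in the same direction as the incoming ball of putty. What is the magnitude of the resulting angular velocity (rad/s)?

About the axle the impulsive forces during the collision are internal, so angular momentum about that axis is conserved.
I_p = ½(5.98)(0.359)² = 0.3854 kg·m². Taking the sense of the ball of putty's angular momentum as positive, L_{ball} = m v R = (0.0470)(2.52)(0.359) = 0.04252 kg·m²/s.
L_i = +I_p ω_p + m v R = +(0.3854)(0.563) + 0.04252 = 0.2595 kg·m²/s.
After sticking, I_f = I_p + m R² = 0.3854 + (0.0470)(0.359)² = 0.3914 kg·m².
ω_f = L_i / I_f = 0.2595 / 0.3914 = 0.6629 rad/s.

|ω_f| ≈ 0.663 rad/s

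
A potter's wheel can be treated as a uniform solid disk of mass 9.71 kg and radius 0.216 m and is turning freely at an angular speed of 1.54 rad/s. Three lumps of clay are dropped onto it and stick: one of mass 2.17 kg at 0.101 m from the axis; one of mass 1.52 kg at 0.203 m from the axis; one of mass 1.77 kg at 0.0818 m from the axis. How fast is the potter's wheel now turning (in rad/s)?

ω_f ≈ 1.08 rad/s

The added mass arrives with no angular momentum about the axis, and any external torque about the axis is negligible, so the system's angular momentum is conserved.
I_p = ½(9.71)(0.216)² = 0.2265 kg·m².
Added inertia Σmr² = (2.17)(0.101)² + (1.52)(0.203)² + (1.77)(0.0818)² = 0.09662 kg·m²; I_f = 0.2265 + 0.09662 = 0.3231 kg·m².
ω_f = I_p ω_i / I_f = (0.2265)(1.54) / 0.3231 = 1.080 rad/s.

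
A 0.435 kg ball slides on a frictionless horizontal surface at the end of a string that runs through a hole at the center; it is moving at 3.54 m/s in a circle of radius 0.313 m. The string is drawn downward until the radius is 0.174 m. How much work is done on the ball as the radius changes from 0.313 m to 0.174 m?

W ≈ 6.09 J

The only horizontal force on the mass is along the cord (radial), so it exerts no torque about the hole and angular momentum m v r is conserved.
v₂ = v₁ r₁ / r₂ = (3.54)(0.313) / (0.174) = 6.368 m/s.
W = ΔKE = ½m(v₂² − v₁²) = 6.094 J.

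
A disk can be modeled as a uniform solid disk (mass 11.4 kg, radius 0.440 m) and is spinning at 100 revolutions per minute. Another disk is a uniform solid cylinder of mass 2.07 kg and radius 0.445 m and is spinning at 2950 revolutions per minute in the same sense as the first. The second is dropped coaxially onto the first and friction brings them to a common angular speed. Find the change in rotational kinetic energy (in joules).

ΔKE ≈ -7700 J

No external torque acts about the common axis, so total angular momentum is conserved.
Moments of inertia: I_A = ½(11.4)(0.440)² = 1.104 kg·m²; I_B = ½(2.07)(0.445)² = 0.2050 kg·m².
Taking A's sense as positive: L = (1.104)(100) + (0.2050)(2950) = 715.0 kg·m²·rpm.
Combined I = 1.104 + 0.2050 = 1.308 kg·m².
ω_f = L / I = 715.0 / 1.308 = 546.4 rpm.
KE_i = ½ΣIω² = 9840 J; KE_f = ½(1.308)(57.22)² = 2142 J.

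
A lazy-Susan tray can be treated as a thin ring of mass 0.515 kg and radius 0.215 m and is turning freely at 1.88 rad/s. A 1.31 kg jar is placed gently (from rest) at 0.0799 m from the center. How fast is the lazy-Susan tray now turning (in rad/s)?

ω_f ≈ 1.39 rad/s

No external torque acts about the center; L_before = L_after.
I_p = (0.515)(0.215)² = 0.02381 kg·m².
Added inertia Σmr² = (1.31)(0.0799)² = 0.008363 kg·m²; I_f = 0.02381 + 0.008363 = 0.03217 kg·m².
ω_f = I_p ω_i / I_f = (0.02381)(1.88) / 0.03217 = 1.391 rad/s.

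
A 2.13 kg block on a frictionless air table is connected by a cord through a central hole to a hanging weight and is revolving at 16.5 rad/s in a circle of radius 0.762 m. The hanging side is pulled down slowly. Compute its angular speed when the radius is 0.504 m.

ω₂ ≈ 37.7 rad/s

No torque about the axis ⇒ m r₁² ω₁ = m r₂² ω₂.
ω₂ = ω₁ (r₁/r₂)² = (16.5)(0.762/0.504)² = 37.72 rad/s.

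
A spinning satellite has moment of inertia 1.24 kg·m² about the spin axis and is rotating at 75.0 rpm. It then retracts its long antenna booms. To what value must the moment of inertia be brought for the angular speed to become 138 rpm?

With no external torque about the axis, L is conserved: I₁ω₁ = I₂ω₂.
I₂ = I₁ω₁ / ω₂ = (1.24)(75.0) / (138) = 0.6739 kg·m².

I₂ ≈ 0.674 kg·m²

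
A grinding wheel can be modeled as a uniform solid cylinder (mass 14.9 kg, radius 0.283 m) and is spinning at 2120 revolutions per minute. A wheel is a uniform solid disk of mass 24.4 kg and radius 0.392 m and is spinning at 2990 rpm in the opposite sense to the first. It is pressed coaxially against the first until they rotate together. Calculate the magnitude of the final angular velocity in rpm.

|ω_f| ≈ 1760 rpm

The coupling torques are internal; angular momentum about the shared axis is conserved.
Moments of inertia: I_A = ½(14.9)(0.283)² = 0.5967 kg·m²; I_B = ½(24.4)(0.392)² = 1.875 kg·m².
Taking A's sense as positive: L = (0.5967)(2120) − (1.875)(2990) = -4340 kg·m²·rpm.
Combined I = 0.5967 + 1.875 = 2.471 kg·m².
ω_f = L / I = -4340 / 2.471 = -1756 rpm.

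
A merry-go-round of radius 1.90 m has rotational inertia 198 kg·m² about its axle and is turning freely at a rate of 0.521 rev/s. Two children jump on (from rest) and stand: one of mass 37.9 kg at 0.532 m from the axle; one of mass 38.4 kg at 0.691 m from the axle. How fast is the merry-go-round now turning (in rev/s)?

The added mass arrives with no angular momentum about the axle, and any external torque about the axle is negligible, so the system's angular momentum is conserved.
Added inertia Σmr² = (37.9)(0.532)² + (38.4)(0.691)² = 29.06 kg·m²; I_f = 198.0 + 29.06 = 227.1 kg·m².
ω_f = I_p ω_i / I_f = (198.0)(0.521) / 227.1 = 0.4543 rev/s.

ω_f ≈ 0.454 rev/s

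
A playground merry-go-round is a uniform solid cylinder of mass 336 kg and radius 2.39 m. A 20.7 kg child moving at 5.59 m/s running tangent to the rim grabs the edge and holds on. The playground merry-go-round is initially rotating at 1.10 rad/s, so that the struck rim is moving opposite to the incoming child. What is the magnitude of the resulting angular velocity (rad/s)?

The axle reaction passes through the axle and exerts no torque about it; angular momentum about the axle is conserved through the impact.
I_p = ½(336)(2.39)² = 959.6 kg·m². Taking the sense of the child's angular momentum as positive, L_{child} = m v R = (20.7)(5.59)(2.39) = 276.6 kg·m²/s.
L_i = −I_p ω_p + m v R = −(959.6)(1.10) + 276.6 = -779.0 kg·m²/s.
After sticking, I_f = I_p + m R² = 959.6 + (20.7)(2.39)² = 1078 kg·m².
ω_f = L_i / I_f = -779.0 / 1078 = -0.7228 rad/s.

|ω_f| ≈ 0.723 rad/s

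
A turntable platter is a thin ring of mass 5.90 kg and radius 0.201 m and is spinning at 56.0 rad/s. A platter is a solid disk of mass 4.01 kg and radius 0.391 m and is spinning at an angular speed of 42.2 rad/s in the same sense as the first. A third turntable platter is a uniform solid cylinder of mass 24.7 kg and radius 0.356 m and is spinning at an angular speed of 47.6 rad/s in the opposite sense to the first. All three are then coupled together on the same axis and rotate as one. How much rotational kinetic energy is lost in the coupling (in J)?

ΔKE lost ≈ 1870 J

No external torque acts about the common axis, so total angular momentum is conserved.
Moments of inertia: I_A = (5.90)(0.201)² = 0.2384 kg·m²; I_B = ½(4.01)(0.391)² = 0.3065 kg·m²; I_C = ½(24.7)(0.356)² = 1.565 kg·m².
Taking A's sense as positive: L = (0.2384)(56.0) + (0.3065)(42.2) − (1.565)(47.6) = -48.22 kg·m²·rad/s.
Combined I = 0.2384 + 0.3065 + 1.565 = 2.110 kg·m².
ω_f = L / I = -48.22 / 2.110 = -22.85 rad/s.
KE_i = ½ΣIω² = 2420 J; KE_f = ½(2.110)(22.85)² = 550.9 J.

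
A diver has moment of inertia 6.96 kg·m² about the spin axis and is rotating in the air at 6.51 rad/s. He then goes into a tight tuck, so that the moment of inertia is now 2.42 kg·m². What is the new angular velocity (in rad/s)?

ω₂ ≈ 18.7 rad/s

With no external torque about the axis, L is conserved: I₁ω₁ = I₂ω₂.
ω₂ = I₁ω₁ / I₂ = (6.960)(6.51 rad/s) / (2.420) = 18.72 rad/s.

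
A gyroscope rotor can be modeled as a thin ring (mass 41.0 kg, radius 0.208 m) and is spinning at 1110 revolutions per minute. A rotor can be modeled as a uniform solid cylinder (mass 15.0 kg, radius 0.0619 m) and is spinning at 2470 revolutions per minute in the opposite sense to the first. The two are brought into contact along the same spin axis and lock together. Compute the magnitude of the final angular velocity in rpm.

|ω_f| ≈ 1050 rpm

No external torque acts about the common axis, so total angular momentum is conserved.
Moments of inertia: I_A = (41.0)(0.208)² = 1.774 kg·m²; I_B = ½(15.0)(0.0619)² = 0.02874 kg·m².
Taking A's sense as positive: L = (1.774)(1110) − (0.02874)(2470) = 1898 kg·m²·rpm.
Combined I = 1.774 + 0.02874 = 1.803 kg·m².
ω_f = L / I = 1898 / 1.803 = 1053 rpm.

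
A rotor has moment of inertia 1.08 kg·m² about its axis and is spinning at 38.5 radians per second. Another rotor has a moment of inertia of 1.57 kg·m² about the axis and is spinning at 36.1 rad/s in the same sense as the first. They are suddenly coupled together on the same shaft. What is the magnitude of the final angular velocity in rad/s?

The coupling torques are internal; angular momentum about the shared axis is conserved.
Taking A's sense as positive: L = (1.080)(38.5) + (1.570)(36.1) = 98.26 kg·m²·rad/s.
Combined I = 1.080 + 1.570 = 2.650 kg·m².
ω_f = L / I = 98.26 / 2.650 = 37.08 rad/s.

|ω_f| ≈ 37.1 rad/s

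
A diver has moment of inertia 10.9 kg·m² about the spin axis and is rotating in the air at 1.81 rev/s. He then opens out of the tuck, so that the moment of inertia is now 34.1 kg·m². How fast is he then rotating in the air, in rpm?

Angular momentum about the spin axis is conserved since the torque about it is zero.
ω₂ = I₁ω₁ / I₂ = (10.90)(1.81 rev/s) / (34.10) = 0.5786 rev/s = 34.71 rpm.

ω₂ ≈ 34.7 rpm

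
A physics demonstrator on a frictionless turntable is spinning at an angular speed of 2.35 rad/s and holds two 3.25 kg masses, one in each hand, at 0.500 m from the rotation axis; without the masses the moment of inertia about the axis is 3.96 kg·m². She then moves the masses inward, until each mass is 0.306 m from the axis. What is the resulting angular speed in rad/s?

With no external torque about the axis, L is conserved: I₁ω₁ = I₂ω₂.
I₁ = 3.96 + 2(3.25)(0.500)² = 5.585 kg·m²; I₂ = 3.96 + 2(3.25)(0.306)² = 4.569 kg·m².
ω₂ = I₁ω₁ / I₂ = (5.585)(2.35 rad/s) / (4.569) = 2.873 rad/s.

ω₂ ≈ 2.87 rad/s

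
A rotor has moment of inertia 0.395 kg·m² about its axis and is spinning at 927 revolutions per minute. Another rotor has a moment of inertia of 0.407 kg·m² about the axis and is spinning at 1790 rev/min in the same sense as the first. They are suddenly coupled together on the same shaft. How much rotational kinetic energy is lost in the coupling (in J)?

The coupling torques are internal; angular momentum about the shared axis is conserved.
Taking A's sense as positive: L = (0.3950)(927) + (0.4070)(1790) = 1095 kg·m²·rpm.
Combined I = 0.3950 + 0.4070 = 0.8020 kg·m².
ω_f = L / I = 1095 / 0.8020 = 1365 rpm.
KE_i = ½ΣIω² = 9012 J; KE_f = ½(0.8020)(142.9)² = 8193 J.

ΔKE lost ≈ 819 J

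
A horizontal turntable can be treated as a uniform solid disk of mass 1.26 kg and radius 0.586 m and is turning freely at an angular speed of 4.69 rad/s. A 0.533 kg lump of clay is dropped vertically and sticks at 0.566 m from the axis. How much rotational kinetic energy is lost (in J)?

energy lost ≈ 1.05 J

No external torque acts about the axis; L_before = L_after.
I_p = ½(1.26)(0.586)² = 0.2163 kg·m².
Added inertia Σmr² = (0.533)(0.566)² = 0.1707 kg·m²; I_f = 0.2163 + 0.1707 = 0.3871 kg·m².
ω_f = I_p ω_i / I_f = (0.2163)(4.69) / 0.3871 = 2.621 rad/s.
KE_i = ½(0.2163)(4.690 rad/s)² = 2.379 J; KE_f = ½(0.3871)(2.621)² = 1.330 J.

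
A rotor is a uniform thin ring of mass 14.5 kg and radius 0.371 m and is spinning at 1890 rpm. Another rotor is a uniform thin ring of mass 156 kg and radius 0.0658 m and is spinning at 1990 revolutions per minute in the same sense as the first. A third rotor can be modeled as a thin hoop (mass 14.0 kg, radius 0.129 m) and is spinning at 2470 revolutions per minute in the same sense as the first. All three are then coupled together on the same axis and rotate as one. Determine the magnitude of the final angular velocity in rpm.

The coupling torques are internal; angular momentum about the shared axis is conserved.
Moments of inertia: I_A = (14.5)(0.371)² = 1.996 kg·m²; I_B = (156)(0.0658)² = 0.6754 kg·m²; I_C = (14.0)(0.129)² = 0.2330 kg·m².
Taking A's sense as positive: L = (1.996)(1890) + (0.6754)(1990) + (0.2330)(2470) = 5692 kg·m²·rpm.
Combined I = 1.996 + 0.6754 + 0.2330 = 2.904 kg·m².
ω_f = L / I = 5692 / 2.904 = 1960 rpm.

|ω_f| ≈ 1960 rpm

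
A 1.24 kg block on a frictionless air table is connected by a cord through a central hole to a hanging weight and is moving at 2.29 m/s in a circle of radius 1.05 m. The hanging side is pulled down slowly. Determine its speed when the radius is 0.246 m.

Central (radial) force ⇒ zero torque about the center ⇒ m v r is constant.
v₂ = v₁ r₁ / r₂ = (2.29)(1.05) / (0.246) = 9.774 m/s.

v₂ ≈ 9.77 m/s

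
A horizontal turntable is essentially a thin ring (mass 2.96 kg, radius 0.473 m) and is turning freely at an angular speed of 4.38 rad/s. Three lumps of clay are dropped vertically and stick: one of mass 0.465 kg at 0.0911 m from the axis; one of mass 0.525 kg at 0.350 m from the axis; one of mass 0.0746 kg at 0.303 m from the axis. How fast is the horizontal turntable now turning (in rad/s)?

No external torque acts about the axis; L_before = L_after.
I_p = (2.96)(0.473)² = 0.6622 kg·m².
Added inertia Σmr² = (0.465)(0.0911)² + (0.525)(0.350)² + (0.0746)(0.303)² = 0.07502 kg·m²; I_f = 0.6622 + 0.07502 = 0.7373 kg·m².
ω_f = I_p ω_i / I_f = (0.6622)(4.38) / 0.7373 = 3.934 rad/s.

ω_f ≈ 3.93 rad/s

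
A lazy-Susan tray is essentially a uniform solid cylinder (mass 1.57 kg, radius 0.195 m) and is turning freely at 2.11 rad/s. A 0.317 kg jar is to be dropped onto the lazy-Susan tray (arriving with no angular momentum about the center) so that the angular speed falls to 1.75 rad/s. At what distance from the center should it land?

The added mass arrives with no angular momentum about the center, and any external torque about the center is negligible, so the system's angular momentum is conserved.
I_p = ½(1.57)(0.195)² = 0.02985 kg·m².
I_p ω_i = (I_p + m r²) ω_f ⇒ m r² = I_p(ω_i/ω_f − 1) = 0.02985(2.11/1.75 − 1) = 0.006140 kg·m².
r = √(0.006140/0.317) = 0.1392 m.

r ≈ 0.139 m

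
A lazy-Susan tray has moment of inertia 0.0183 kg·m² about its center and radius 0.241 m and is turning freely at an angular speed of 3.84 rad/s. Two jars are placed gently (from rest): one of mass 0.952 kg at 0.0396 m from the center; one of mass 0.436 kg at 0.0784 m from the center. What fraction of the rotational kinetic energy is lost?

The added mass arrives with no angular momentum about the center, and any external torque about the center is negligible, so the system's angular momentum is conserved.
Added inertia Σmr² = (0.952)(0.0396)² + (0.436)(0.0784)² = 0.004173 kg·m²; I_f = 0.01830 + 0.004173 = 0.02247 kg·m².
ω_f = I_p ω_i / I_f = (0.01830)(3.84) / 0.02247 = 3.127 rad/s.
KE_i = ½(0.01830)(3.840 rad/s)² = 0.1349 J; KE_f = ½(0.02247)(3.127)² = 0.1099 J.
Fraction lost = 0.1857.

fraction ≈ 0.186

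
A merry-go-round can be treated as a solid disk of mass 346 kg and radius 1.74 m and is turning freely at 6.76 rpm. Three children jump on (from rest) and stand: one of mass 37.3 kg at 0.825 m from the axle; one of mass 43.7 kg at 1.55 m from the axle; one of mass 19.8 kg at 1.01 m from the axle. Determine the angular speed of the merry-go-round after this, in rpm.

No external torque acts about the axle; L_before = L_after.
I_p = ½(346)(1.74)² = 523.8 kg·m².
Added inertia Σmr² = (37.3)(0.825)² + (43.7)(1.55)² + (19.8)(1.01)² = 150.6 kg·m²; I_f = 523.8 + 150.6 = 674.3 kg·m².
ω_f = I_p ω_i / I_f = (523.8)(6.76) / 674.3 = 5.251 rpm.

ω_f ≈ 5.25 rpm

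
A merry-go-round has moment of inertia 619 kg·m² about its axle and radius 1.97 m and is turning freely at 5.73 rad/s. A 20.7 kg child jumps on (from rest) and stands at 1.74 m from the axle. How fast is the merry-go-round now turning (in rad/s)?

ω_f ≈ 5.20 rad/s

The added mass arrives with no angular momentum about the axle, and any external torque about the axle is negligible, so the system's angular momentum is conserved.
Added inertia Σmr² = (20.7)(1.74)² = 62.67 kg·m²; I_f = 619.0 + 62.67 = 681.7 kg·m².
ω_f = I_p ω_i / I_f = (619.0)(5.73) / 681.7 = 5.203 rad/s.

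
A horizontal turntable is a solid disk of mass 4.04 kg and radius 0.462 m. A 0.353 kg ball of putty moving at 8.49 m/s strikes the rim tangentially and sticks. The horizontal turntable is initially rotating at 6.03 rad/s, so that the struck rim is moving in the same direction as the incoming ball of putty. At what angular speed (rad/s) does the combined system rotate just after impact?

About the axle the impulsive forces during the collision are internal, so angular momentum about that axis is conserved.
I_p = ½(4.04)(0.462)² = 0.4312 kg·m². Taking the sense of the ball of putty's angular momentum as positive, L_{ball} = m v R = (0.353)(8.49)(0.462) = 1.385 kg·m²/s.
L_i = +I_p ω_p + m v R = +(0.4312)(6.03) + 1.385 = 3.984 kg·m²/s.
After sticking, I_f = I_p + m R² = 0.4312 + (0.353)(0.462)² = 0.5065 kg·m².
ω_f = L_i / I_f = 3.984 / 0.5065 = 7.867 rad/s.

|ω_f| ≈ 7.87 rad/s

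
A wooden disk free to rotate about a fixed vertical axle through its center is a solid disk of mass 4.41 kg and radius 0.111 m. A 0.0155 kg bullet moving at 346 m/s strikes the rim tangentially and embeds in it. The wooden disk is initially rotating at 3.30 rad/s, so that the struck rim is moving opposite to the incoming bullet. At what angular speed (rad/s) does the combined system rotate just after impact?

|ω_f| ≈ 18.5 rad/s

About the axle the impulsive forces during the collision are internal, so angular momentum about that axis is conserved.
I_p = ½(4.41)(0.111)² = 0.02717 kg·m². Taking the sense of the bullet's angular momentum as positive, L_{bullet} = m v R = (0.0155)(346)(0.111) = 0.5953 kg·m²/s.
L_i = −I_p ω_p + m v R = −(0.02717)(3.30) + 0.5953 = 0.5056 kg·m²/s.
After sticking, I_f = I_p + m R² = 0.02717 + (0.0155)(0.111)² = 0.02736 kg·m².
ω_f = L_i / I_f = 0.5056 / 0.02736 = 18.48 rad/s.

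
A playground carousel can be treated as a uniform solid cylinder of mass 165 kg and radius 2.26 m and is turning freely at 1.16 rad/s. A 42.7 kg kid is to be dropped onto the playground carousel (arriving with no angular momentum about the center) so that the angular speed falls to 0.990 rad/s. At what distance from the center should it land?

The added mass arrives with no angular momentum about the center, and any external torque about the center is negligible, so the system's angular momentum is conserved.
I_p = ½(165)(2.26)² = 421.4 kg·m².
I_p ω_i = (I_p + m r²) ω_f ⇒ m r² = I_p(ω_i/ω_f − 1) = 421.4(1.16/0.990 − 1) = 72.36 kg·m².
r = √(72.36/42.7) = 1.302 m.

r ≈ 1.30 m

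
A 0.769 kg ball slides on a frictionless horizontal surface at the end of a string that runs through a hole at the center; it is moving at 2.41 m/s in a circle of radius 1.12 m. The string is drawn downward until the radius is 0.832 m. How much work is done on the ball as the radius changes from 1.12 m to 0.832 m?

W ≈ 1.81 J

Central (radial) force ⇒ zero torque about the center ⇒ m v r is constant.
v₂ = v₁ r₁ / r₂ = (2.41)(1.12) / (0.832) = 3.244 m/s.
W = ΔKE = ½m(v₂² − v₁²) = 1.814 J.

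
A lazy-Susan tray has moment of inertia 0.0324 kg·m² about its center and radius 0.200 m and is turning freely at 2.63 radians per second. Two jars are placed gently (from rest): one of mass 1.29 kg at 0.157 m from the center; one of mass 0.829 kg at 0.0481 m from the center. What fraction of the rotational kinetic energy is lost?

The added mass arrives with no angular momentum about the center, and any external torque about the center is negligible, so the system's angular momentum is conserved.
Added inertia Σmr² = (1.29)(0.157)² + (0.829)(0.0481)² = 0.03372 kg·m²; I_f = 0.03240 + 0.03372 = 0.06612 kg·m².
ω_f = I_p ω_i / I_f = (0.03240)(2.63) / 0.06612 = 1.289 rad/s.
KE_i = ½(0.03240)(2.630 rad/s)² = 0.1121 J; KE_f = ½(0.06612)(1.289)² = 0.05491 J.
Fraction lost = 0.5099.

fraction ≈ 0.510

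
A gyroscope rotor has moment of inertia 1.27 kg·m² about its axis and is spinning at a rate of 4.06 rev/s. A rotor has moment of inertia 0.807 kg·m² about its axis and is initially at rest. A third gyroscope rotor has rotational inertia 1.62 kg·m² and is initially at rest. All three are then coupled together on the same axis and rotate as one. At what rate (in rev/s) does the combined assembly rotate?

|ω_f| ≈ 1.39 rev/s

The coupling torques are internal; angular momentum about the shared axis is conserved.
Taking A's sense as positive: L = (1.270)(4.06) = 5.156 kg·m²·rev/s.
Combined I = 1.270 + 0.8070 + 1.620 = 3.697 kg·m².
ω_f = L / I = 5.156 / 3.697 = 1.395 rev/s.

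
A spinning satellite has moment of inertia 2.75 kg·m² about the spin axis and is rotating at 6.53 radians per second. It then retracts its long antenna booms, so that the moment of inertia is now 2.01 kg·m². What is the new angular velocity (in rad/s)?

Angular momentum about the spin axis is conserved since the torque about it is zero.
ω₂ = I₁ω₁ / I₂ = (2.750)(6.53 rad/s) / (2.010) = 8.934 rad/s.

ω₂ ≈ 8.93 rad/s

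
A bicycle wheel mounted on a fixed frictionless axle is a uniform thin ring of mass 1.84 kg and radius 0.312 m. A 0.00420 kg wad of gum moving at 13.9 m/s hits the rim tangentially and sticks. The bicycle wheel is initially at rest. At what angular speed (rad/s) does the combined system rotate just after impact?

About the axle the impulsive forces during the collision are internal, so angular momentum about that axis is conserved.
I_p = (1.84)(0.312)² = 0.1791 kg·m². Taking the sense of the wad of gum's angular momentum as positive, L_{wad} = m v R = (0.00420)(13.9)(0.312) = 0.01821 kg·m²/s.
L_i = 0 + 0.01821 = 0.01821 kg·m²/s.
After sticking, I_f = I_p + m R² = 0.1791 + (0.00420)(0.312)² = 0.1795 kg·m².
ω_f = L_i / I_f = 0.01821 / 0.1795 = 0.1015 rad/s.

|ω_f| ≈ 0.101 rad/s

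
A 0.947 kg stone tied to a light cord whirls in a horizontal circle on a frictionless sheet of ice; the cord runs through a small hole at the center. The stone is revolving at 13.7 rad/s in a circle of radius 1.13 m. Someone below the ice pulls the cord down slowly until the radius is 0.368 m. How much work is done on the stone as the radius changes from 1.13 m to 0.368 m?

W ≈ 957 J

No torque about the axis ⇒ m r₁² ω₁ = m r₂² ω₂.
ω₂ = ω₁ (r₁/r₂)² = (13.7)(1.13/0.368)² = 129.2 rad/s.
W = ΔKE = ½m(v₂² − v₁²) = 956.5 J.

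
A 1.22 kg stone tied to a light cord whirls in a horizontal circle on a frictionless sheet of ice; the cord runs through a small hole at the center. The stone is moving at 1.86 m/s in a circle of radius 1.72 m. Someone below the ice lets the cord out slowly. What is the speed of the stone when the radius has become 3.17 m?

Central (radial) force ⇒ zero torque about the center ⇒ m v r is constant.
v₂ = v₁ r₁ / r₂ = (1.86)(1.72) / (3.17) = 1.009 m/s.

v₂ ≈ 1.01 m/s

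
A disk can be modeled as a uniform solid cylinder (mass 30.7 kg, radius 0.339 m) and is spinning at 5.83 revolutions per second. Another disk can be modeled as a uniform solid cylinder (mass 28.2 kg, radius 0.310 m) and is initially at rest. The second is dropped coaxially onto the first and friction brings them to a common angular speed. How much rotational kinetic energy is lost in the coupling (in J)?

ΔKE lost ≈ 514 J

No external torque acts about the common axis, so total angular momentum is conserved.
Moments of inertia: I_A = ½(30.7)(0.339)² = 1.764 kg·m²; I_B = ½(28.2)(0.310)² = 1.355 kg·m².
Taking A's sense as positive: L = (1.764)(5.83) = 10.28 kg·m²·rev/s.
Combined I = 1.764 + 1.355 = 3.119 kg·m².
ω_f = L / I = 10.28 / 3.119 = 3.297 rev/s.
KE_i = ½ΣIω² = 1184 J; KE_f = ½(3.119)(20.72)² = 669.4 J.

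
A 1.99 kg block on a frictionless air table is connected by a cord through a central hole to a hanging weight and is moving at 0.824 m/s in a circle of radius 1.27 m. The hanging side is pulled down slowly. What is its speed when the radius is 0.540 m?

v₂ ≈ 1.94 m/s

The only horizontal force on the mass is along the cord (radial), so it exerts no torque about the hole and angular momentum m v r is conserved.
v₂ = v₁ r₁ / r₂ = (0.824)(1.27) / (0.540) = 1.938 m/s.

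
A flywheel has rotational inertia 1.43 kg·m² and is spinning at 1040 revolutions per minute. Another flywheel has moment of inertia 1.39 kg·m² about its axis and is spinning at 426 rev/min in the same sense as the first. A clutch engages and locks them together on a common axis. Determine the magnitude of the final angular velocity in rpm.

|ω_f| ≈ 737 rpm

No external torque acts about the common axis, so total angular momentum is conserved.
Taking A's sense as positive: L = (1.430)(1040) + (1.390)(426) = 2079 kg·m²·rpm.
Combined I = 1.430 + 1.390 = 2.820 kg·m².
ω_f = L / I = 2079 / 2.820 = 737.4 rpm.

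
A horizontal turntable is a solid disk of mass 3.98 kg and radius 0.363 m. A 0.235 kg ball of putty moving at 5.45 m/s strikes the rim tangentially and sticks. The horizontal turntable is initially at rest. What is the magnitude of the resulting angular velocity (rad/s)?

|ω_f| ≈ 1.59 rad/s

The axle reaction passes through the axle and exerts no torque about it; angular momentum about the axle is conserved through the impact.
I_p = ½(3.98)(0.363)² = 0.2622 kg·m². Taking the sense of the ball of putty's angular momentum as positive, L_{ball} = m v R = (0.235)(5.45)(0.363) = 0.4649 kg·m²/s.
L_i = 0 + 0.4649 = 0.4649 kg·m²/s.
After sticking, I_f = I_p + m R² = 0.2622 + (0.235)(0.363)² = 0.2932 kg·m².
ω_f = L_i / I_f = 0.4649 / 0.2932 = 1.586 rad/s.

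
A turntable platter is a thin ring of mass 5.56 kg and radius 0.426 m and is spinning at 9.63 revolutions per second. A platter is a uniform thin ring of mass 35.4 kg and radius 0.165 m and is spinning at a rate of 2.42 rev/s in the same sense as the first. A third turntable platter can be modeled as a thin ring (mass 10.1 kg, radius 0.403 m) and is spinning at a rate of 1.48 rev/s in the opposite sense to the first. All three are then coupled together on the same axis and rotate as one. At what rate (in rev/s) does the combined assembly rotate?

|ω_f| ≈ 2.66 rev/s

The coupling torques are internal; angular momentum about the shared axis is conserved.
Moments of inertia: I_A = (5.56)(0.426)² = 1.009 kg·m²; I_B = (35.4)(0.165)² = 0.9638 kg·m²; I_C = (10.1)(0.403)² = 1.640 kg·m².
Taking A's sense as positive: L = (1.009)(9.63) + (0.9638)(2.42) − (1.640)(1.48) = 9.621 kg·m²·rev/s.
Combined I = 1.009 + 0.9638 + 1.640 = 3.613 kg·m².
ω_f = L / I = 9.621 / 3.613 = 2.663 rev/s.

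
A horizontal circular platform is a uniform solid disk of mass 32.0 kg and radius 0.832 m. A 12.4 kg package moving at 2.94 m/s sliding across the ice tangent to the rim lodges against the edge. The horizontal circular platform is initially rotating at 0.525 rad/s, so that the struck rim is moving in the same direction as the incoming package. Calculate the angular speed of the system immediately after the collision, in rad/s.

|ω_f| ≈ 1.84 rad/s

About the central axle the impulsive forces during the collision are internal, so angular momentum about that axis is conserved.
I_p = ½(32.0)(0.832)² = 11.08 kg·m². Taking the sense of the package's angular momentum as positive, L_{package} = m v R = (12.4)(2.94)(0.832) = 30.33 kg·m²/s.
L_i = +I_p ω_p + m v R = +(11.08)(0.525) + 30.33 = 36.15 kg·m²/s.
After sticking, I_f = I_p + m R² = 11.08 + (12.4)(0.832)² = 19.66 kg·m².
ω_f = L_i / I_f = 36.15 / 19.66 = 1.839 rad/s.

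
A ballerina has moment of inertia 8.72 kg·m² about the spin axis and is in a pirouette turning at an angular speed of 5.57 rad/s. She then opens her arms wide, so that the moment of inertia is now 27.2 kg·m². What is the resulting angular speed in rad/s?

With no external torque about the axis, L is conserved: I₁ω₁ = I₂ω₂.
ω₂ = I₁ω₁ / I₂ = (8.720)(5.57 rad/s) / (27.20) = 1.786 rad/s.

ω₂ ≈ 1.79 rad/s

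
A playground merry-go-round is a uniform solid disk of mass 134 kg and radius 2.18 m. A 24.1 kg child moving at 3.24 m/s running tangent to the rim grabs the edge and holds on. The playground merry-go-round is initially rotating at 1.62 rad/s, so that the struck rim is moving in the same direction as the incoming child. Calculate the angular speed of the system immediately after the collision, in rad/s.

|ω_f| ≈ 1.58 rad/s

About the axle the impulsive forces during the collision are internal, so angular momentum about that axis is conserved.
I_p = ½(134)(2.18)² = 318.4 kg·m². Taking the sense of the child's angular momentum as positive, L_{child} = m v R = (24.1)(3.24)(2.18) = 170.2 kg·m²/s.
L_i = +I_p ω_p + m v R = +(318.4)(1.62) + 170.2 = 686.0 kg·m²/s.
After sticking, I_f = I_p + m R² = 318.4 + (24.1)(2.18)² = 432.9 kg·m².
ω_f = L_i / I_f = 686.0 / 432.9 = 1.585 rad/s.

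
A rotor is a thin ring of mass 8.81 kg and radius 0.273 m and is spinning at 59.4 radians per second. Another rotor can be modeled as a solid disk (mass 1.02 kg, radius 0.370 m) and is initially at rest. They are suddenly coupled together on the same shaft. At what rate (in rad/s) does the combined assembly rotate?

|ω_f| ≈ 53.7 rad/s

No external torque acts about the common axis, so total angular momentum is conserved.
Moments of inertia: I_A = (8.81)(0.273)² = 0.6566 kg·m²; I_B = ½(1.02)(0.370)² = 0.06982 kg·m².
Taking A's sense as positive: L = (0.6566)(59.4) = 39.00 kg·m²·rad/s.
Combined I = 0.6566 + 0.06982 = 0.7264 kg·m².
ω_f = L / I = 39.00 / 0.7264 = 53.69 rad/s.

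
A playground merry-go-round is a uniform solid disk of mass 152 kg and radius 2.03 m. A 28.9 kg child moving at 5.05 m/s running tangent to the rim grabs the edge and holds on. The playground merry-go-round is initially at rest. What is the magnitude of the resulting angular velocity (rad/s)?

|ω_f| ≈ 0.685 rad/s

About the axle the impulsive forces during the collision are internal, so angular momentum about that axis is conserved.
I_p = ½(152)(2.03)² = 313.2 kg·m². Taking the sense of the child's angular momentum as positive, L_{child} = m v R = (28.9)(5.05)(2.03) = 296.3 kg·m²/s.
L_i = 0 + 296.3 = 296.3 kg·m²/s.
After sticking, I_f = I_p + m R² = 313.2 + (28.9)(2.03)² = 432.3 kg·m².
ω_f = L_i / I_f = 296.3 / 432.3 = 0.6854 rad/s.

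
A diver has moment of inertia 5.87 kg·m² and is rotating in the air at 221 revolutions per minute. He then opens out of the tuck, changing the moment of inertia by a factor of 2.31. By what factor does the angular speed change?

ω₂/ω₁ ≈ 0.433

Angular momentum about the spin axis is conserved since the torque about it is zero.
I₂ = 2.31 × 5.87 = 13.56 kg·m².
ω₂/ω₁ = I₁/I₂ = 5.870 / 13.56 = 0.4329.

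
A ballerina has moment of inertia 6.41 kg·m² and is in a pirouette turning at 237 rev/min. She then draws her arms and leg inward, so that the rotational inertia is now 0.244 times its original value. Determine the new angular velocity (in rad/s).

With no external torque about the axis, L is conserved: I₁ω₁ = I₂ω₂.
I₂ = 0.244 × 6.41 = 1.564 kg·m².
ω₂ = I₁ω₁ / I₂ = (6.410)(237 rpm) / (1.564) = 971.3 rpm = 101.7 rad/s.

ω₂ ≈ 102 rad/s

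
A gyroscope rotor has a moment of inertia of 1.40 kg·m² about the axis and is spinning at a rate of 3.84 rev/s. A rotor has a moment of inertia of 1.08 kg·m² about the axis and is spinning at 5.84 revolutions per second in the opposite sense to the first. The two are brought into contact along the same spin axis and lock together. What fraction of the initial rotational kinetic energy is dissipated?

fraction ≈ 0.994

The coupling torques are internal; angular momentum about the shared axis is conserved.
Taking A's sense as positive: L = (1.400)(3.84) − (1.080)(5.84) = -0.9312 kg·m²·rev/s.
Combined I = 1.400 + 1.080 = 2.480 kg·m².
ω_f = L / I = -0.9312 / 2.480 = -0.3755 rev/s.
KE_i = ½ΣIω² = 1135 J; KE_f = ½(2.480)(2.359)² = 6.902 J.
Fraction dissipated = (KE_i − KE_f)/KE_i = 0.9939.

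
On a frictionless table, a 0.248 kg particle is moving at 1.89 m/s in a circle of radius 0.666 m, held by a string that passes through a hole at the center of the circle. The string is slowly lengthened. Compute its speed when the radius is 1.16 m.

Central (radial) force ⇒ zero torque about the center ⇒ m v r is constant.
v₂ = v₁ r₁ / r₂ = (1.89)(0.666) / (1.16) = 1.085 m/s.

v₂ ≈ 1.09 m/s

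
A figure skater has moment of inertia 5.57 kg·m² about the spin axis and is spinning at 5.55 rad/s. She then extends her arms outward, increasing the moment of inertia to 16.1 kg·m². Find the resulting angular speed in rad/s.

ω₂ ≈ 1.92 rad/s

Angular momentum about the spin axis is conserved since the torque about it is zero.
ω₂ = I₁ω₁ / I₂ = (5.570)(5.55 rad/s) / (16.10) = 1.920 rad/s.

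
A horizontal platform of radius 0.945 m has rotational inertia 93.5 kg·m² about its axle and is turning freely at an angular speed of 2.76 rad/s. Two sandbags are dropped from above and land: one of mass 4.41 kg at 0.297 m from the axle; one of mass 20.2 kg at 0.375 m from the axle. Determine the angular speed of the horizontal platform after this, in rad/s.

The added mass arrives with no angular momentum about the axle, and any external torque about the axle is negligible, so the system's angular momentum is conserved.
Added inertia Σmr² = (4.41)(0.297)² + (20.2)(0.375)² = 3.230 kg·m²; I_f = 93.50 + 3.230 = 96.73 kg·m².
ω_f = I_p ω_i / I_f = (93.50)(2.76) / 96.73 = 2.668 rad/s.

ω_f ≈ 2.67 rad/s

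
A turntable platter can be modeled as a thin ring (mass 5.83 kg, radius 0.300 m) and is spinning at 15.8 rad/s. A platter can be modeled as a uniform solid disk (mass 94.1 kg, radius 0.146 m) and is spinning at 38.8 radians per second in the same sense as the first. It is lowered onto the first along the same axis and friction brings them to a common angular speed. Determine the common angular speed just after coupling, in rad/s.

|ω_f| ≈ 30.9 rad/s

The coupling torques are internal; angular momentum about the shared axis is conserved.
Moments of inertia: I_A = (5.83)(0.300)² = 0.5247 kg·m²; I_B = ½(94.1)(0.146)² = 1.003 kg·m².
Taking A's sense as positive: L = (0.5247)(15.8) + (1.003)(38.8) = 47.20 kg·m²·rad/s.
Combined I = 0.5247 + 1.003 = 1.528 kg·m².
ω_f = L / I = 47.20 / 1.528 = 30.90 rad/s.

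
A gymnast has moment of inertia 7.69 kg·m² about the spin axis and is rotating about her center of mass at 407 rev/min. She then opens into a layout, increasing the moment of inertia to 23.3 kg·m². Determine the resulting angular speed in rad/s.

No external torque acts about the spin axis, so angular momentum is conserved.
ω₂ = I₁ω₁ / I₂ = (7.690)(407 rpm) / (23.30) = 134.3 rpm = 14.07 rad/s.

ω₂ ≈ 14.1 rad/s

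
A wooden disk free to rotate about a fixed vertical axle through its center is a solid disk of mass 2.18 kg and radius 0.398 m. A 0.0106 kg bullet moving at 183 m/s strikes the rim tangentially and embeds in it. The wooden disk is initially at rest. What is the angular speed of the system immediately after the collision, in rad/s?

About the axle the impulsive forces during the collision are internal, so angular momentum about that axis is conserved.
I_p = ½(2.18)(0.398)² = 0.1727 kg·m². Taking the sense of the bullet's angular momentum as positive, L_{bullet} = m v R = (0.0106)(183)(0.398) = 0.7720 kg·m²/s.
L_i = 0 + 0.7720 = 0.7720 kg·m²/s.
After sticking, I_f = I_p + m R² = 0.1727 + (0.0106)(0.398)² = 0.1743 kg·m².
ω_f = L_i / I_f = 0.7720 / 0.1743 = 4.428 rad/s.

|ω_f| ≈ 4.43 rad/s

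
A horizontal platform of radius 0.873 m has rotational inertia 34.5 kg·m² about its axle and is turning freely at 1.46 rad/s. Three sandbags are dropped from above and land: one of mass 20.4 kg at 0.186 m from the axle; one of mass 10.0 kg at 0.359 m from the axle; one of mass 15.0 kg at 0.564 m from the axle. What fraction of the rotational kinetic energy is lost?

The added mass arrives with no angular momentum about the axle, and any external torque about the axle is negligible, so the system's angular momentum is conserved.
Added inertia Σmr² = (20.4)(0.186)² + (10.0)(0.359)² + (15.0)(0.564)² = 6.766 kg·m²; I_f = 34.50 + 6.766 = 41.27 kg·m².
ω_f = I_p ω_i / I_f = (34.50)(1.46) / 41.27 = 1.221 rad/s.
KE_i = ½(34.50)(1.460 rad/s)² = 36.77 J; KE_f = ½(41.27)(1.221)² = 30.74 J.
Fraction lost = 0.1640.

fraction ≈ 0.164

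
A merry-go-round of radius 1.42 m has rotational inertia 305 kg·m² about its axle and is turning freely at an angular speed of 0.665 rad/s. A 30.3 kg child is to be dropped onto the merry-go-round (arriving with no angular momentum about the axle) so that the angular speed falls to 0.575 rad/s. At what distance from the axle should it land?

No external torque acts about the axle; L_before = L_after.
I_p ω_i = (I_p + m r²) ω_f ⇒ m r² = I_p(ω_i/ω_f − 1) = 305.0(0.665/0.575 − 1) = 47.74 kg·m².
r = √(47.74/30.3) = 1.255 m.

r ≈ 1.26 m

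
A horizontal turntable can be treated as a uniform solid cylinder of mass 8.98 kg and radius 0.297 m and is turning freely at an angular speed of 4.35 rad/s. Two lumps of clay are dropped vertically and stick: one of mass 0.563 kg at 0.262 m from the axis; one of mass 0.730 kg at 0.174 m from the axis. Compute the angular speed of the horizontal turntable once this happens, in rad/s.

ω_f ≈ 3.77 rad/s

No external torque acts about the axis; L_before = L_after.
I_p = ½(8.98)(0.297)² = 0.3961 kg·m².
Added inertia Σmr² = (0.563)(0.262)² + (0.730)(0.174)² = 0.06075 kg·m²; I_f = 0.3961 + 0.06075 = 0.4568 kg·m².
ω_f = I_p ω_i / I_f = (0.3961)(4.35) / 0.4568 = 3.772 rad/s.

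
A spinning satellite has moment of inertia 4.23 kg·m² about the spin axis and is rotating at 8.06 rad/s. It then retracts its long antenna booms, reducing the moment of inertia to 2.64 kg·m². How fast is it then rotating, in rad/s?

With no external torque about the axis, L is conserved: I₁ω₁ = I₂ω₂.
ω₂ = I₁ω₁ / I₂ = (4.230)(8.06 rad/s) / (2.640) = 12.91 rad/s.

ω₂ ≈ 12.9 rad/s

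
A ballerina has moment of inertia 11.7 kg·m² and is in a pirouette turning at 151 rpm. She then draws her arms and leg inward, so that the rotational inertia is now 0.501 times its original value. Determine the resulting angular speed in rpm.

ω₂ ≈ 301 rpm

Angular momentum about the spin axis is conserved since the torque about it is zero.
I₂ = 0.501 × 11.7 = 5.862 kg·m².
ω₂ = I₁ω₁ / I₂ = (11.70)(151 rpm) / (5.862) = 301.4 rpm.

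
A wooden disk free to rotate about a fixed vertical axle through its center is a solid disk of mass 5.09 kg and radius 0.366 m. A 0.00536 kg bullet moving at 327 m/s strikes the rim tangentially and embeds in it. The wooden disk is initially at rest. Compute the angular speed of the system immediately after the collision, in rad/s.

The axle reaction passes through the axle and exerts no torque about it; angular momentum about the axle is conserved through the impact.
I_p = ½(5.09)(0.366)² = 0.3409 kg·m². Taking the sense of the bullet's angular momentum as positive, L_{bullet} = m v R = (0.00536)(327)(0.366) = 0.6415 kg·m²/s.
L_i = 0 + 0.6415 = 0.6415 kg·m²/s.
After sticking, I_f = I_p + m R² = 0.3409 + (0.00536)(0.366)² = 0.3416 kg·m².
ω_f = L_i / I_f = 0.6415 / 0.3416 = 1.878 rad/s.

|ω_f| ≈ 1.88 rad/s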